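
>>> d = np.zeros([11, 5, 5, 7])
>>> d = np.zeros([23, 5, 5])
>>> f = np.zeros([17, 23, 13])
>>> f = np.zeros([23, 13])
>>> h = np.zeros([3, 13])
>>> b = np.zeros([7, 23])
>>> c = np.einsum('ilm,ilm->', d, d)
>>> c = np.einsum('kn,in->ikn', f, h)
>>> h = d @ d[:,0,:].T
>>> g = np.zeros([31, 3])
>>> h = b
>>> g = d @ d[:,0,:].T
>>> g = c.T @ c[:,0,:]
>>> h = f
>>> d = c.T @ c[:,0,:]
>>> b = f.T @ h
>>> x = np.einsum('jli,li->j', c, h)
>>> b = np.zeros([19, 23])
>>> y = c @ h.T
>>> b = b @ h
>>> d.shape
(13, 23, 13)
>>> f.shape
(23, 13)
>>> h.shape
(23, 13)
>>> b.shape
(19, 13)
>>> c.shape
(3, 23, 13)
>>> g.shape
(13, 23, 13)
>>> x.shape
(3,)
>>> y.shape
(3, 23, 23)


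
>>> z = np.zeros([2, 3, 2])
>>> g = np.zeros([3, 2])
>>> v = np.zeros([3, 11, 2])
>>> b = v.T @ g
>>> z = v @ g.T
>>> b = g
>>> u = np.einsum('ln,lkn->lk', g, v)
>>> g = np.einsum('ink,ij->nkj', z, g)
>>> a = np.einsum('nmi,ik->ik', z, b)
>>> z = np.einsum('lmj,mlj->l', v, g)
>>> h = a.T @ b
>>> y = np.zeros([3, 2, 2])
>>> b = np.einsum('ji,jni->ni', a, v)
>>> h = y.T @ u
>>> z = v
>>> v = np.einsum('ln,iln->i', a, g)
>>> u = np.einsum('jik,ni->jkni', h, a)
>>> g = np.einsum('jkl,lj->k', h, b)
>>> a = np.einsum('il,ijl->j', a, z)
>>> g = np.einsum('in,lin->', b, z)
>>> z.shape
(3, 11, 2)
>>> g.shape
()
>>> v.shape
(11,)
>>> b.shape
(11, 2)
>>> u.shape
(2, 11, 3, 2)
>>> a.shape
(11,)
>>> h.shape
(2, 2, 11)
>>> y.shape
(3, 2, 2)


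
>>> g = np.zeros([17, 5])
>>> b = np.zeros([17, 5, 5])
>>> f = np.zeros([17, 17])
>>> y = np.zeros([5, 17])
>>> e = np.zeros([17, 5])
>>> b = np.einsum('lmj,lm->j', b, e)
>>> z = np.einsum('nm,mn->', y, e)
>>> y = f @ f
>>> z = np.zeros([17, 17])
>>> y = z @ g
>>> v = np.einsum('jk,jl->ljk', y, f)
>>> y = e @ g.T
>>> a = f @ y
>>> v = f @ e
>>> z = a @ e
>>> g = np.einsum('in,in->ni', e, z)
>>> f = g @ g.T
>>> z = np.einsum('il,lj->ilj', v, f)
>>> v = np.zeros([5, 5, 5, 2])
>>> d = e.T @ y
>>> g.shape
(5, 17)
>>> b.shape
(5,)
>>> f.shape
(5, 5)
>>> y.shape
(17, 17)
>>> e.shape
(17, 5)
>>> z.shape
(17, 5, 5)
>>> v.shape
(5, 5, 5, 2)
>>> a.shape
(17, 17)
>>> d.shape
(5, 17)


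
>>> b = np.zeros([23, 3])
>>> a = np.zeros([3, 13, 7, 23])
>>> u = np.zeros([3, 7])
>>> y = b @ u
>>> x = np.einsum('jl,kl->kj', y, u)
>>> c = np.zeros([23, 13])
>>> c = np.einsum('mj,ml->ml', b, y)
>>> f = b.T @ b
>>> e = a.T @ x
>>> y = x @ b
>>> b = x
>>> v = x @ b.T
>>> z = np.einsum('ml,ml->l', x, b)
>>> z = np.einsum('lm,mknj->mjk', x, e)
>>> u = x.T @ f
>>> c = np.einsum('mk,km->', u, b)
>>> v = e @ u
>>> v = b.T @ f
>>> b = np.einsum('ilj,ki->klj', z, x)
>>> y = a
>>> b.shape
(3, 23, 7)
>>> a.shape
(3, 13, 7, 23)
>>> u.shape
(23, 3)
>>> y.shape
(3, 13, 7, 23)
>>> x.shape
(3, 23)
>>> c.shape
()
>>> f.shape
(3, 3)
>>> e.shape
(23, 7, 13, 23)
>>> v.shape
(23, 3)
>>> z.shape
(23, 23, 7)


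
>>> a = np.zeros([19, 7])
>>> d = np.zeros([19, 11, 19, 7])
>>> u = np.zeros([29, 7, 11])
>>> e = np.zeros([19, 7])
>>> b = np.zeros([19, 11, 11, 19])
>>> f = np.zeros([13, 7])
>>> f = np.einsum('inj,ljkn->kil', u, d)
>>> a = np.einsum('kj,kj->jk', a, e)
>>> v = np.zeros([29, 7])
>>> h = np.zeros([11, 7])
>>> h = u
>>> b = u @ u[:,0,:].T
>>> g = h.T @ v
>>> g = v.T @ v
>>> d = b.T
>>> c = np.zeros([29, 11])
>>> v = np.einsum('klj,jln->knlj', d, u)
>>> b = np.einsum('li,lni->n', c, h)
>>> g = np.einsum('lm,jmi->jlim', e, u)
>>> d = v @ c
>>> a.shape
(7, 19)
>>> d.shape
(29, 11, 7, 11)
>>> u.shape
(29, 7, 11)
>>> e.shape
(19, 7)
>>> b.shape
(7,)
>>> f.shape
(19, 29, 19)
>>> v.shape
(29, 11, 7, 29)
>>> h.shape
(29, 7, 11)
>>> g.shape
(29, 19, 11, 7)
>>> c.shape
(29, 11)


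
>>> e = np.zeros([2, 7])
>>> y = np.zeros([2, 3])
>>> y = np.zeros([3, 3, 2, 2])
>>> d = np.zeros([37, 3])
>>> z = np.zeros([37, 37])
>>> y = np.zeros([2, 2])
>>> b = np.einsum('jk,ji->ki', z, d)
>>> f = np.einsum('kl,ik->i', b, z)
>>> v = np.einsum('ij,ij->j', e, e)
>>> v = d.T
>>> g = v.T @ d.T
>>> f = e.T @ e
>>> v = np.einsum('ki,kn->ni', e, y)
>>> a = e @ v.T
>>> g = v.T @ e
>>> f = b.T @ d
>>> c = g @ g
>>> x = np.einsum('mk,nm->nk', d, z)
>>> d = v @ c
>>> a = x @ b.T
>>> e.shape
(2, 7)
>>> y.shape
(2, 2)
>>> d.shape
(2, 7)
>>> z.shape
(37, 37)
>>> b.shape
(37, 3)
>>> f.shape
(3, 3)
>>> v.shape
(2, 7)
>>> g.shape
(7, 7)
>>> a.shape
(37, 37)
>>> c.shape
(7, 7)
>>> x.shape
(37, 3)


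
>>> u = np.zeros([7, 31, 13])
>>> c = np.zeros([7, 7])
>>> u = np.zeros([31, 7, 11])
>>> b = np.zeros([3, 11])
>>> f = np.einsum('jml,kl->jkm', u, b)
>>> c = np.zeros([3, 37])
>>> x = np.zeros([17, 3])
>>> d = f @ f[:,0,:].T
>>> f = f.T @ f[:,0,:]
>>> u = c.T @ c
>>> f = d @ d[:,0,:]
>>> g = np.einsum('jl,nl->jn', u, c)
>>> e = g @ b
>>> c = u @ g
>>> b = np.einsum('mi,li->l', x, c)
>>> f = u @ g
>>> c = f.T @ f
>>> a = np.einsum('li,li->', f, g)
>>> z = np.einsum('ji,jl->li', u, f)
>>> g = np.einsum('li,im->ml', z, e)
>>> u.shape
(37, 37)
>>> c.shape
(3, 3)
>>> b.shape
(37,)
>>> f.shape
(37, 3)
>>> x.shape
(17, 3)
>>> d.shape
(31, 3, 31)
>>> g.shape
(11, 3)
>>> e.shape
(37, 11)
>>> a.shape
()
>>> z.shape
(3, 37)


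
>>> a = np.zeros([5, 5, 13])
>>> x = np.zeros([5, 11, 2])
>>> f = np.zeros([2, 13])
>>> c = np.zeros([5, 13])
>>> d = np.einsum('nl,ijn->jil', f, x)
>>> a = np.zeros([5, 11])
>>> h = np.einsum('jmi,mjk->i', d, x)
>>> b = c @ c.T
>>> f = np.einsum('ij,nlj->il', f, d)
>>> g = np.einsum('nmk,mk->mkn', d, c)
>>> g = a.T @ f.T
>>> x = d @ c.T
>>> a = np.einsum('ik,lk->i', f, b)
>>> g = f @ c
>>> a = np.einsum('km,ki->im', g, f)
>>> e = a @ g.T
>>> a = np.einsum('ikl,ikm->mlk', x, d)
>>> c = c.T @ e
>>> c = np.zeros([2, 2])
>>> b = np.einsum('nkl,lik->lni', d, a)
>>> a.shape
(13, 5, 5)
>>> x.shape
(11, 5, 5)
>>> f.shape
(2, 5)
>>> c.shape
(2, 2)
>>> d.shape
(11, 5, 13)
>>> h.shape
(13,)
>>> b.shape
(13, 11, 5)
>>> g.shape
(2, 13)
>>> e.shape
(5, 2)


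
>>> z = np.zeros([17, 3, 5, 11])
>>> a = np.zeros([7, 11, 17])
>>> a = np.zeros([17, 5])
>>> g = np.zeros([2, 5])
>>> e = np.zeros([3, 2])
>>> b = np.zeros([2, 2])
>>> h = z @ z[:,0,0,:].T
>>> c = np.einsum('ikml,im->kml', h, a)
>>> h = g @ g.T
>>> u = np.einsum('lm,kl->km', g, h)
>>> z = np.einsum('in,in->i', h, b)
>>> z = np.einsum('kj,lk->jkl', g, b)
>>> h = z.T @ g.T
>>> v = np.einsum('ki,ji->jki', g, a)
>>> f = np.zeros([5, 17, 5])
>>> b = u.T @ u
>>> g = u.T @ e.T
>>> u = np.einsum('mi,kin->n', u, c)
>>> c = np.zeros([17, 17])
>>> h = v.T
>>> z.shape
(5, 2, 2)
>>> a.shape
(17, 5)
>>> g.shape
(5, 3)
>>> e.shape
(3, 2)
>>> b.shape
(5, 5)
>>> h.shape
(5, 2, 17)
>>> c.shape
(17, 17)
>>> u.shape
(17,)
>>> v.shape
(17, 2, 5)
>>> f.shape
(5, 17, 5)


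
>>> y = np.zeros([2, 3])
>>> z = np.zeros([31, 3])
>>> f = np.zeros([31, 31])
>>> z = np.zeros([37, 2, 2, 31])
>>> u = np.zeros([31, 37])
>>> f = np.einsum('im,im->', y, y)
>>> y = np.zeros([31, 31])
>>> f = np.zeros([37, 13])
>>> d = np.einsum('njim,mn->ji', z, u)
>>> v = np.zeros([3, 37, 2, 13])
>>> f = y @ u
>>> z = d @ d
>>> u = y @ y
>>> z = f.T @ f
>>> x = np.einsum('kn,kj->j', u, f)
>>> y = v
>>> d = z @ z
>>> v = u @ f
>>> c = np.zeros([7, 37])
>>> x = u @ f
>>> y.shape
(3, 37, 2, 13)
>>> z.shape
(37, 37)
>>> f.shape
(31, 37)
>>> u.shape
(31, 31)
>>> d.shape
(37, 37)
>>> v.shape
(31, 37)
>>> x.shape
(31, 37)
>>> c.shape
(7, 37)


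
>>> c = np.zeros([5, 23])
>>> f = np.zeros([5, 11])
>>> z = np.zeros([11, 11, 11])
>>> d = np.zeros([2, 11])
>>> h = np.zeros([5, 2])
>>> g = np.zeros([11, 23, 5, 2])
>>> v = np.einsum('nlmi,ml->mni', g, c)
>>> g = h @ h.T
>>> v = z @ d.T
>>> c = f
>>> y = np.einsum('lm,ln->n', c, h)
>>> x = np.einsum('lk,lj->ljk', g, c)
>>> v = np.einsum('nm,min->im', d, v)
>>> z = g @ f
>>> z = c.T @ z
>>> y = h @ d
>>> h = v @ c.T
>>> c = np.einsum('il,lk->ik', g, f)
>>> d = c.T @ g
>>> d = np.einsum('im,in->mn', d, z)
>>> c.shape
(5, 11)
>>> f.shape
(5, 11)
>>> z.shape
(11, 11)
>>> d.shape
(5, 11)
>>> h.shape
(11, 5)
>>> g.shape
(5, 5)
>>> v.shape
(11, 11)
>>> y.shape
(5, 11)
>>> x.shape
(5, 11, 5)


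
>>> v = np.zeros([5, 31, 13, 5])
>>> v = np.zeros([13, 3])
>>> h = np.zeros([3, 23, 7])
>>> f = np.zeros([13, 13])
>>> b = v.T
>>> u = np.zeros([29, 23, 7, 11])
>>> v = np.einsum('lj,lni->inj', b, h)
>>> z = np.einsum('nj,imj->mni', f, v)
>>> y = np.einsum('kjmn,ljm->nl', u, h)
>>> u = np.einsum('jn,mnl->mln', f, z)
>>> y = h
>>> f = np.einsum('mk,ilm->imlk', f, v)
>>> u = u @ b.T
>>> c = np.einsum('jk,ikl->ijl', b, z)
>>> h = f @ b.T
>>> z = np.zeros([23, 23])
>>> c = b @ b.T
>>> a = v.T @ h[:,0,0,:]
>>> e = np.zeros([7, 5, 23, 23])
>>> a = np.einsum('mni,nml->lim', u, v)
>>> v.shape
(7, 23, 13)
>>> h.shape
(7, 13, 23, 3)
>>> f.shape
(7, 13, 23, 13)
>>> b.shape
(3, 13)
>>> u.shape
(23, 7, 3)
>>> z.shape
(23, 23)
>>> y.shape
(3, 23, 7)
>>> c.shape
(3, 3)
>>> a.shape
(13, 3, 23)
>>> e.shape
(7, 5, 23, 23)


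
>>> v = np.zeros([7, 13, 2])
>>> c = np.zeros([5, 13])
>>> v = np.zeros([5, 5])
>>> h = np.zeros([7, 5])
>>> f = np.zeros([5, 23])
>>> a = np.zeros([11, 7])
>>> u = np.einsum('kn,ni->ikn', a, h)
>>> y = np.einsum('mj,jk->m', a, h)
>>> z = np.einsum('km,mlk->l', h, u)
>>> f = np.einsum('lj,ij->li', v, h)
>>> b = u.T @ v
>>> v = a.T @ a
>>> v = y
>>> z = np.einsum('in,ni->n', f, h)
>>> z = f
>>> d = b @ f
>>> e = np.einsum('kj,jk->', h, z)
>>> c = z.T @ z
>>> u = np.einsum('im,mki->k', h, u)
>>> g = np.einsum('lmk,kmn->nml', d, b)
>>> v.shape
(11,)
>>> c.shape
(7, 7)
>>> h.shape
(7, 5)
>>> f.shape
(5, 7)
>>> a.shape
(11, 7)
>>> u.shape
(11,)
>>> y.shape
(11,)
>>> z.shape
(5, 7)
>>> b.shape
(7, 11, 5)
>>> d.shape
(7, 11, 7)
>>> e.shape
()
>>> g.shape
(5, 11, 7)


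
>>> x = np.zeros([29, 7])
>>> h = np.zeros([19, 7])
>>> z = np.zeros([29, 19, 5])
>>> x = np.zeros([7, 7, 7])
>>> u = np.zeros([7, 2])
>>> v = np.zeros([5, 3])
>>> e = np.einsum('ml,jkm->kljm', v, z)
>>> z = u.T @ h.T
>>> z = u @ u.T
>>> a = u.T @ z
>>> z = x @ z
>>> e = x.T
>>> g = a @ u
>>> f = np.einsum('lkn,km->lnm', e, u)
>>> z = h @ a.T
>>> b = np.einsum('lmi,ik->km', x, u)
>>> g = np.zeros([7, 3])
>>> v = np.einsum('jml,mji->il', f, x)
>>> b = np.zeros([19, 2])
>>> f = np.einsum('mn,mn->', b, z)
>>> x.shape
(7, 7, 7)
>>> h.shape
(19, 7)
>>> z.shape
(19, 2)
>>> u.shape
(7, 2)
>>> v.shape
(7, 2)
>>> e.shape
(7, 7, 7)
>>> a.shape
(2, 7)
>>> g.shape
(7, 3)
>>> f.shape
()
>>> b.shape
(19, 2)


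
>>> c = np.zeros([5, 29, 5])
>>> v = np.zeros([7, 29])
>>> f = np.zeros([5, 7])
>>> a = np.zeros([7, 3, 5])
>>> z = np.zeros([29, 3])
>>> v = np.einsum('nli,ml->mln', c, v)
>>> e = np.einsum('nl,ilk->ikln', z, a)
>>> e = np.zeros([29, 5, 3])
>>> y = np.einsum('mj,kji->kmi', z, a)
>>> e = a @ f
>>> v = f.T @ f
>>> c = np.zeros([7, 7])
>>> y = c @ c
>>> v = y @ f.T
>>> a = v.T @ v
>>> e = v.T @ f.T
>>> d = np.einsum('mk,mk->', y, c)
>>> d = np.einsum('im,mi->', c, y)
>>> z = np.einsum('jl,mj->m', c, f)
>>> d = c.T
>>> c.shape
(7, 7)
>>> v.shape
(7, 5)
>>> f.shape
(5, 7)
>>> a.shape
(5, 5)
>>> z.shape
(5,)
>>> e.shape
(5, 5)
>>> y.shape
(7, 7)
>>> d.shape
(7, 7)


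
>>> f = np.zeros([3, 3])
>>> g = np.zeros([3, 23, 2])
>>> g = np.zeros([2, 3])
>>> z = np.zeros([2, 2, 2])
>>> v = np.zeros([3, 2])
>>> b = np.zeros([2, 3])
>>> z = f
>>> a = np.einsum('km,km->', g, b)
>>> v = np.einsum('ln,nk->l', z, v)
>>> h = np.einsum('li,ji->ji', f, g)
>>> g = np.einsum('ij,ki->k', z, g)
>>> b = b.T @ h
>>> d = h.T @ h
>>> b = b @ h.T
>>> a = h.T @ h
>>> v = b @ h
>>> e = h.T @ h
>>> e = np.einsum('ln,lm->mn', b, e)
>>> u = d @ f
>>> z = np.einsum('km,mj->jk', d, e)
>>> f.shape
(3, 3)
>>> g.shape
(2,)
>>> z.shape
(2, 3)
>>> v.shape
(3, 3)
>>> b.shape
(3, 2)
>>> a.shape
(3, 3)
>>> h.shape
(2, 3)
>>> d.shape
(3, 3)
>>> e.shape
(3, 2)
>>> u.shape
(3, 3)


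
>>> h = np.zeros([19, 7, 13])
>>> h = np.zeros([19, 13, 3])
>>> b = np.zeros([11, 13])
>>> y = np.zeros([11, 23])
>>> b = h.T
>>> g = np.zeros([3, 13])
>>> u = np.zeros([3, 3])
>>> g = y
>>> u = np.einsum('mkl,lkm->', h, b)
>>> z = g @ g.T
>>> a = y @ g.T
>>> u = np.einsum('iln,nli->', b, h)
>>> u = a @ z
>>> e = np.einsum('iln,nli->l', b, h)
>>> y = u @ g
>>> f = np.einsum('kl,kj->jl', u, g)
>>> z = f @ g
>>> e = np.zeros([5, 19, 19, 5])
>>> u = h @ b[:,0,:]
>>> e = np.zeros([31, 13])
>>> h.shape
(19, 13, 3)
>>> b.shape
(3, 13, 19)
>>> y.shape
(11, 23)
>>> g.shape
(11, 23)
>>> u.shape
(19, 13, 19)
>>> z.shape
(23, 23)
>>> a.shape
(11, 11)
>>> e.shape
(31, 13)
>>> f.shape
(23, 11)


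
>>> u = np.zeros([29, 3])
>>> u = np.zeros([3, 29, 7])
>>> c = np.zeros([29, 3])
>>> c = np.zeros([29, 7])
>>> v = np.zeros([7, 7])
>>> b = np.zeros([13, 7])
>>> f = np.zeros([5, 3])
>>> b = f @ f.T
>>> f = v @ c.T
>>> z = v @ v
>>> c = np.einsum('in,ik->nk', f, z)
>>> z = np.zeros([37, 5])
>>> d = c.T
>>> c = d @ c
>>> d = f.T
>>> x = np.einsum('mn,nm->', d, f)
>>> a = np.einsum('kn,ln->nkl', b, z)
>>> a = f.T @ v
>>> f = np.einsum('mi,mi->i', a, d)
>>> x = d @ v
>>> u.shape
(3, 29, 7)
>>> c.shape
(7, 7)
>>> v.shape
(7, 7)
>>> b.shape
(5, 5)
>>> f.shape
(7,)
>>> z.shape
(37, 5)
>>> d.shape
(29, 7)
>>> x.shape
(29, 7)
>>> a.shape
(29, 7)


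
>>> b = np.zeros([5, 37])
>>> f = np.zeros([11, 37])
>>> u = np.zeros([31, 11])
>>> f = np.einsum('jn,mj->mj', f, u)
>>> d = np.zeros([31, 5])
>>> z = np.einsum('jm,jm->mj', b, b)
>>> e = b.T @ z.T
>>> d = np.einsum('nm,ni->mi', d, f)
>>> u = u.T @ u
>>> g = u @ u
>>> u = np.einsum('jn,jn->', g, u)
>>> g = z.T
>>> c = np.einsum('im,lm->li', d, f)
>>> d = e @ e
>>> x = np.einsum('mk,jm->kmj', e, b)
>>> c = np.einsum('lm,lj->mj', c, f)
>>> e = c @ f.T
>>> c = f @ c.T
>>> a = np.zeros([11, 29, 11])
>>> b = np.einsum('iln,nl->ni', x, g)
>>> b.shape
(5, 37)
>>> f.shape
(31, 11)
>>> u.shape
()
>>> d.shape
(37, 37)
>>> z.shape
(37, 5)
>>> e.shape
(5, 31)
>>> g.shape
(5, 37)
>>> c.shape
(31, 5)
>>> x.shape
(37, 37, 5)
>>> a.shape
(11, 29, 11)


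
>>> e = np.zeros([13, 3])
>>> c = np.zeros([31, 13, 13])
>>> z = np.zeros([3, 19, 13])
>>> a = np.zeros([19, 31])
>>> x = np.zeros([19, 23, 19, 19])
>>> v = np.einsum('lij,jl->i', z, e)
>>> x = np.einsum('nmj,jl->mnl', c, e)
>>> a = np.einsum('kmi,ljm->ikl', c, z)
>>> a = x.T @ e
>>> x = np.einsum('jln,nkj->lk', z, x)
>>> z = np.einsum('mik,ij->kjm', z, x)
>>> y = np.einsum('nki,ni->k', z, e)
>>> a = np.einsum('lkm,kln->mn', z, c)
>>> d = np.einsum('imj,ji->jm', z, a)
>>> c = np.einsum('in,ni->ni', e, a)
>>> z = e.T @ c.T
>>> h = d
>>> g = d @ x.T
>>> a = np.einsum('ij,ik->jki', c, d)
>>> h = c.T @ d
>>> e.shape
(13, 3)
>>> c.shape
(3, 13)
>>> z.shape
(3, 3)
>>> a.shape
(13, 31, 3)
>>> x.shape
(19, 31)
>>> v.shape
(19,)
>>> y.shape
(31,)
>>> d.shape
(3, 31)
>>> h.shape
(13, 31)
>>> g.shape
(3, 19)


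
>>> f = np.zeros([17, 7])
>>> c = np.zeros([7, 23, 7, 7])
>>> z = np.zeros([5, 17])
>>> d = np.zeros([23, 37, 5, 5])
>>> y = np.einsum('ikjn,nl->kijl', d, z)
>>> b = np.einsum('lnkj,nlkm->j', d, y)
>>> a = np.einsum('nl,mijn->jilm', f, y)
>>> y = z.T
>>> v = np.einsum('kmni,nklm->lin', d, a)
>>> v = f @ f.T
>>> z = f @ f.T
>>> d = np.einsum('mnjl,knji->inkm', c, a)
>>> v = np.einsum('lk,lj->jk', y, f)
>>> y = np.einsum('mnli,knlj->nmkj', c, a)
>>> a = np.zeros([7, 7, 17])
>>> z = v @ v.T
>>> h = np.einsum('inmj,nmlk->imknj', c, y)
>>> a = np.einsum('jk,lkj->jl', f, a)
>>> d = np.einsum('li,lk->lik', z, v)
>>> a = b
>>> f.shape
(17, 7)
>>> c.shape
(7, 23, 7, 7)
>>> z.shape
(7, 7)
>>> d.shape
(7, 7, 5)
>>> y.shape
(23, 7, 5, 37)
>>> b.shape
(5,)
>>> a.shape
(5,)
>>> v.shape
(7, 5)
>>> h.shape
(7, 7, 37, 23, 7)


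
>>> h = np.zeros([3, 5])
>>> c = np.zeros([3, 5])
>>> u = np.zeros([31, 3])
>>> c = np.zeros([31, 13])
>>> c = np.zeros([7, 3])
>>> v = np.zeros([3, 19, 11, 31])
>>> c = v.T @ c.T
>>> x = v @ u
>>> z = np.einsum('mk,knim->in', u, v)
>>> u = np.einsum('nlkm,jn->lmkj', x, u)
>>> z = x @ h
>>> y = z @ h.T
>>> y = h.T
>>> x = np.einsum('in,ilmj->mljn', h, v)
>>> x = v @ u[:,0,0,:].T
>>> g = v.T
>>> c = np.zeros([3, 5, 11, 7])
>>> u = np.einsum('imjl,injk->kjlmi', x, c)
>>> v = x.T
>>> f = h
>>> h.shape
(3, 5)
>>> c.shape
(3, 5, 11, 7)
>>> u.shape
(7, 11, 19, 19, 3)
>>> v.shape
(19, 11, 19, 3)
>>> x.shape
(3, 19, 11, 19)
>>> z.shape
(3, 19, 11, 5)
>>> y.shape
(5, 3)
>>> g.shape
(31, 11, 19, 3)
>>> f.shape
(3, 5)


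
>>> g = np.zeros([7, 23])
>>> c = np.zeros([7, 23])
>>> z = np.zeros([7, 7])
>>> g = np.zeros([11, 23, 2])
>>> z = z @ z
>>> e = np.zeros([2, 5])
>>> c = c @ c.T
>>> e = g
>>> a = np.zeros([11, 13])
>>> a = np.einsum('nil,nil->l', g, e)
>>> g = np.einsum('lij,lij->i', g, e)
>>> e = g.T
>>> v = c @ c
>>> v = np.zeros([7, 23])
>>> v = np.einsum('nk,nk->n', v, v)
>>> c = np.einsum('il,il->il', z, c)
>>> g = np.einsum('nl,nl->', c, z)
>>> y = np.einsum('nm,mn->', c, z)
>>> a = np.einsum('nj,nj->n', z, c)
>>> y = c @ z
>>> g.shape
()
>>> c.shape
(7, 7)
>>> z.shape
(7, 7)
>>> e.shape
(23,)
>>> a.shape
(7,)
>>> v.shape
(7,)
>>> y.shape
(7, 7)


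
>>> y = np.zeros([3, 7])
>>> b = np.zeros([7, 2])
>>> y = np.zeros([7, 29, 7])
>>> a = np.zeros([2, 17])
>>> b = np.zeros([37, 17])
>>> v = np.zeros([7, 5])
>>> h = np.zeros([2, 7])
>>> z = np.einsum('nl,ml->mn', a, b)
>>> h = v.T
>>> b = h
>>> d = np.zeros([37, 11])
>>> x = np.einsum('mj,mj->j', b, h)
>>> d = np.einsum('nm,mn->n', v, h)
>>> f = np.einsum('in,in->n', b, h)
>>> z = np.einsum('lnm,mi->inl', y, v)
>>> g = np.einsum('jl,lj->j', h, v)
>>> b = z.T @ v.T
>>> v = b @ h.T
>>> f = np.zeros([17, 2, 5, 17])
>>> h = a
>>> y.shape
(7, 29, 7)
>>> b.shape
(7, 29, 7)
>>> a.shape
(2, 17)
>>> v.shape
(7, 29, 5)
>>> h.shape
(2, 17)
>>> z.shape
(5, 29, 7)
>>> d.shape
(7,)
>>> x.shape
(7,)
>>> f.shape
(17, 2, 5, 17)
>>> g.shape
(5,)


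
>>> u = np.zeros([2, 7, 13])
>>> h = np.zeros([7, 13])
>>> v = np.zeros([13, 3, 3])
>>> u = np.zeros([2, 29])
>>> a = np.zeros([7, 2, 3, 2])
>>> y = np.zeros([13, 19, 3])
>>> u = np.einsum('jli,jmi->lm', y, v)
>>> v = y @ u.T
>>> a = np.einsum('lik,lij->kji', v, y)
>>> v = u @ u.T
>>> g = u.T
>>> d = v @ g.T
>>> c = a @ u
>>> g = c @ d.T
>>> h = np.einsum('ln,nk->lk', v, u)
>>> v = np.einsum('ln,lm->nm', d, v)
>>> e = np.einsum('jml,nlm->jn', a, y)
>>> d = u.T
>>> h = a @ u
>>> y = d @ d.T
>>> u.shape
(19, 3)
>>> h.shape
(19, 3, 3)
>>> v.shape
(3, 19)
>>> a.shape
(19, 3, 19)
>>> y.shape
(3, 3)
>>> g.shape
(19, 3, 19)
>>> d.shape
(3, 19)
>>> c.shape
(19, 3, 3)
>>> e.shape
(19, 13)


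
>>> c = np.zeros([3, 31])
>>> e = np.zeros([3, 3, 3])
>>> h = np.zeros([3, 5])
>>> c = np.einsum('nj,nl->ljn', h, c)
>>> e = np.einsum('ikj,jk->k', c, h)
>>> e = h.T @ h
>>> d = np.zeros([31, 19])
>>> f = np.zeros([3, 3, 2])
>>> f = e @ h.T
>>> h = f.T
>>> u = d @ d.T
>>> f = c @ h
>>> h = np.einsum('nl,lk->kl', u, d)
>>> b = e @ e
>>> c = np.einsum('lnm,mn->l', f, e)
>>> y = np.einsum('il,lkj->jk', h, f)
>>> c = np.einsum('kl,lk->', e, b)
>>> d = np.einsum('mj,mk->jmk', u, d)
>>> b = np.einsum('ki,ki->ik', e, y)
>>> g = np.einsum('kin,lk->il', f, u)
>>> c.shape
()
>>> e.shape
(5, 5)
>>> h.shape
(19, 31)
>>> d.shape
(31, 31, 19)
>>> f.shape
(31, 5, 5)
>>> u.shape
(31, 31)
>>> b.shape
(5, 5)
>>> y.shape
(5, 5)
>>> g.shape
(5, 31)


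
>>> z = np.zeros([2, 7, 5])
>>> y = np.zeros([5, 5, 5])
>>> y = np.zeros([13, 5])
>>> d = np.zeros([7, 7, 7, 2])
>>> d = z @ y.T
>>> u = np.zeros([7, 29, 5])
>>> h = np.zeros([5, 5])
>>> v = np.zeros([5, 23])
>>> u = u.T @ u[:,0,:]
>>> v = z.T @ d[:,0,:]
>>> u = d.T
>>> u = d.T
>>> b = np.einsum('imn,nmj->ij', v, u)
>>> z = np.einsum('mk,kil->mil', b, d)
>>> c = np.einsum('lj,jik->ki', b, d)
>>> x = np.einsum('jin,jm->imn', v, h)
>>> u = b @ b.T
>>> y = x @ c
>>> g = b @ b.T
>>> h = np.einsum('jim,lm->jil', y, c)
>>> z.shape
(5, 7, 13)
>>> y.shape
(7, 5, 7)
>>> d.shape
(2, 7, 13)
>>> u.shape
(5, 5)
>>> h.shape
(7, 5, 13)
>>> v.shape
(5, 7, 13)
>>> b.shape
(5, 2)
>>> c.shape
(13, 7)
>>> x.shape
(7, 5, 13)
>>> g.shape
(5, 5)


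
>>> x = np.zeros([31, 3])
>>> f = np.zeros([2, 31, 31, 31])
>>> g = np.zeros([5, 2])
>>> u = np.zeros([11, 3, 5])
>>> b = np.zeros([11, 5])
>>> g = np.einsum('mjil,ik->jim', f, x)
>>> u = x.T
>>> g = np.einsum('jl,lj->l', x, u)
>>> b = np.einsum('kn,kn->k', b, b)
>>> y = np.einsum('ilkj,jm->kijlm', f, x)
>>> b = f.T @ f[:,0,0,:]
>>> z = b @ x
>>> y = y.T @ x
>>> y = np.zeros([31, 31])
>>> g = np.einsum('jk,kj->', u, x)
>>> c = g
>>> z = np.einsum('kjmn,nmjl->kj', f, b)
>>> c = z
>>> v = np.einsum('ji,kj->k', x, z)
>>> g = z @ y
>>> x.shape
(31, 3)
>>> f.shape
(2, 31, 31, 31)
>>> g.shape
(2, 31)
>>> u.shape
(3, 31)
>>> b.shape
(31, 31, 31, 31)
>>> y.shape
(31, 31)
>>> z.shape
(2, 31)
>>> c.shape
(2, 31)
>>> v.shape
(2,)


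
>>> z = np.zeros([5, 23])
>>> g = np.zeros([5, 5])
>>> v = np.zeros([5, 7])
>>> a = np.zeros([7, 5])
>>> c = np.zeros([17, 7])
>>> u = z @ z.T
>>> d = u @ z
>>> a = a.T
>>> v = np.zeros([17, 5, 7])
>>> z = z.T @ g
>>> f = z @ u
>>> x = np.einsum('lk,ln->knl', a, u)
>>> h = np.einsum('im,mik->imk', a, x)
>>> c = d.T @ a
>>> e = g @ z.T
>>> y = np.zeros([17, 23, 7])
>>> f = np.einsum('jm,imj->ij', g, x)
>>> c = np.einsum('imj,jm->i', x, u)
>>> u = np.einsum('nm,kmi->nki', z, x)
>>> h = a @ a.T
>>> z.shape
(23, 5)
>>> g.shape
(5, 5)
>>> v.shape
(17, 5, 7)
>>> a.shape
(5, 7)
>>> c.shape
(7,)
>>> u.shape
(23, 7, 5)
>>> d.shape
(5, 23)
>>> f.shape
(7, 5)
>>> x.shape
(7, 5, 5)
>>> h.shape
(5, 5)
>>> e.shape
(5, 23)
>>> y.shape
(17, 23, 7)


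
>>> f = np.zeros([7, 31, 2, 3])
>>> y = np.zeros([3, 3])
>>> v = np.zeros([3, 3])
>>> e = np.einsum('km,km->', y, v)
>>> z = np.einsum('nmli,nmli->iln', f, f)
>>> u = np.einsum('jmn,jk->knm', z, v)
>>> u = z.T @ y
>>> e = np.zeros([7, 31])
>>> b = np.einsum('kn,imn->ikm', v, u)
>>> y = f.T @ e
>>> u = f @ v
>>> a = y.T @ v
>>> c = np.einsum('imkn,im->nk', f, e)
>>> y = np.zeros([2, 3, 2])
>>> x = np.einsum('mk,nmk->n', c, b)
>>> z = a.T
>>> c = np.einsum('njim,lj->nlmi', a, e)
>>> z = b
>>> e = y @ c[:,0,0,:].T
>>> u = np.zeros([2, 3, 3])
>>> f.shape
(7, 31, 2, 3)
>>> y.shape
(2, 3, 2)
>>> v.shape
(3, 3)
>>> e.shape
(2, 3, 31)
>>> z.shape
(7, 3, 2)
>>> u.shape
(2, 3, 3)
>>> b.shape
(7, 3, 2)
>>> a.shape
(31, 31, 2, 3)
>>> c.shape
(31, 7, 3, 2)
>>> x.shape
(7,)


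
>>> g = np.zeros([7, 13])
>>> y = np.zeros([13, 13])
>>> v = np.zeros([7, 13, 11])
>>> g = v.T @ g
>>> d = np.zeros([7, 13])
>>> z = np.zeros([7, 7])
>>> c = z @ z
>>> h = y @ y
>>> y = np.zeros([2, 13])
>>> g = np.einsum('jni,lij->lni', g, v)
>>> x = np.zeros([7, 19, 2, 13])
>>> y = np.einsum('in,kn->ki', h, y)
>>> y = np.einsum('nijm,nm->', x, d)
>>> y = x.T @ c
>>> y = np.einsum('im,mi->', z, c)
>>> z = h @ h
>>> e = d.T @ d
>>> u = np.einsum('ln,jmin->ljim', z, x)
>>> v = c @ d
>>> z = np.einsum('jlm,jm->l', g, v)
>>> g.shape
(7, 13, 13)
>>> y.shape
()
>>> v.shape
(7, 13)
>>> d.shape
(7, 13)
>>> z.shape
(13,)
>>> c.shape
(7, 7)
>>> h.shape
(13, 13)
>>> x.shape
(7, 19, 2, 13)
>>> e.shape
(13, 13)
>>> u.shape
(13, 7, 2, 19)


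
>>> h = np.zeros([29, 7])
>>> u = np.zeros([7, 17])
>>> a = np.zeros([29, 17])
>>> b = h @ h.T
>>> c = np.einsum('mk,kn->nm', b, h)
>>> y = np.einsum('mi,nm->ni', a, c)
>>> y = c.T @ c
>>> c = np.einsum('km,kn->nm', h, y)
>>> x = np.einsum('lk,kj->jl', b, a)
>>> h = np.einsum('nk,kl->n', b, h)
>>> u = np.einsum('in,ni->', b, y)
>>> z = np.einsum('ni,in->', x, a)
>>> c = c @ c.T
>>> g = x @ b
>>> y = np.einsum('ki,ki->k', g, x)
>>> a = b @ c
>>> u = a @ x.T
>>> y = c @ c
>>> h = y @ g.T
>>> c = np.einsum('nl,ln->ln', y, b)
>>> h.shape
(29, 17)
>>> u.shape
(29, 17)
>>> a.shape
(29, 29)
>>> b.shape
(29, 29)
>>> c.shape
(29, 29)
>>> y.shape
(29, 29)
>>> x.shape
(17, 29)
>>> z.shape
()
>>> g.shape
(17, 29)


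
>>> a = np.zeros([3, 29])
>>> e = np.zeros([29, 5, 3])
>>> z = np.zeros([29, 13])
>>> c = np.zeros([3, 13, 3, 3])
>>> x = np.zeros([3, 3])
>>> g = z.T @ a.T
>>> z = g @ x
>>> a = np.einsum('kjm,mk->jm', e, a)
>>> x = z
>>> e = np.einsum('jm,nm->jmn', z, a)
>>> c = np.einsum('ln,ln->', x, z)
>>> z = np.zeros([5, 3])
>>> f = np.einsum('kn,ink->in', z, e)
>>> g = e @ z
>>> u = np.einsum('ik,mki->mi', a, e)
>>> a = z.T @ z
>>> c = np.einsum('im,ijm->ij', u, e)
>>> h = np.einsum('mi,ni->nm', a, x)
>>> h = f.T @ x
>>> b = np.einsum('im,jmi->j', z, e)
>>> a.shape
(3, 3)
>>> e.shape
(13, 3, 5)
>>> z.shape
(5, 3)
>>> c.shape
(13, 3)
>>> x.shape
(13, 3)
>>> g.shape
(13, 3, 3)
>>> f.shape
(13, 3)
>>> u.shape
(13, 5)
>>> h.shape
(3, 3)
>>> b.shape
(13,)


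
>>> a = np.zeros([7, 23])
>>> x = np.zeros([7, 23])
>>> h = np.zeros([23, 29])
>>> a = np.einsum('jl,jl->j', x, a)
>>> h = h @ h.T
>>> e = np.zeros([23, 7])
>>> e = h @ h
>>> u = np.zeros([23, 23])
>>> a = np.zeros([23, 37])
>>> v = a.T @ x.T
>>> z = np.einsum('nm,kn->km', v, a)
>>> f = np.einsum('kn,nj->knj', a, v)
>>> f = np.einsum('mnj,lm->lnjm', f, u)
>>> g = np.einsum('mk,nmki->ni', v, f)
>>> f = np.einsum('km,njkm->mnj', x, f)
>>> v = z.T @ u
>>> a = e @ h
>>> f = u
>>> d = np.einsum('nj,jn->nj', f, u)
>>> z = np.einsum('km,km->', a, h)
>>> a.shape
(23, 23)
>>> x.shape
(7, 23)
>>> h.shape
(23, 23)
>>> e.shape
(23, 23)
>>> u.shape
(23, 23)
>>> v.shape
(7, 23)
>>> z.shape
()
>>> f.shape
(23, 23)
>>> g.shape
(23, 23)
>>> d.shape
(23, 23)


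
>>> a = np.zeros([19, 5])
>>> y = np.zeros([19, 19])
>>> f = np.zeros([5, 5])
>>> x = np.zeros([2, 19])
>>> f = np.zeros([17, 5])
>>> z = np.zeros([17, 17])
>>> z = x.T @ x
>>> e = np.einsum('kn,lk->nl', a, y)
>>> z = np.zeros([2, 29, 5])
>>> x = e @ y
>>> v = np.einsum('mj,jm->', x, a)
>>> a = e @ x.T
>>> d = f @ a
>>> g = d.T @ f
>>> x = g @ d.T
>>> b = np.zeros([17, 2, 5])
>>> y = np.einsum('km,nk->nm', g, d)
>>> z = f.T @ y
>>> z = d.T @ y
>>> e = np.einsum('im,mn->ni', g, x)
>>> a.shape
(5, 5)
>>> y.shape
(17, 5)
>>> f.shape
(17, 5)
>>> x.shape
(5, 17)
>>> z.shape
(5, 5)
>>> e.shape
(17, 5)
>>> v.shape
()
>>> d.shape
(17, 5)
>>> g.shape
(5, 5)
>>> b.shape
(17, 2, 5)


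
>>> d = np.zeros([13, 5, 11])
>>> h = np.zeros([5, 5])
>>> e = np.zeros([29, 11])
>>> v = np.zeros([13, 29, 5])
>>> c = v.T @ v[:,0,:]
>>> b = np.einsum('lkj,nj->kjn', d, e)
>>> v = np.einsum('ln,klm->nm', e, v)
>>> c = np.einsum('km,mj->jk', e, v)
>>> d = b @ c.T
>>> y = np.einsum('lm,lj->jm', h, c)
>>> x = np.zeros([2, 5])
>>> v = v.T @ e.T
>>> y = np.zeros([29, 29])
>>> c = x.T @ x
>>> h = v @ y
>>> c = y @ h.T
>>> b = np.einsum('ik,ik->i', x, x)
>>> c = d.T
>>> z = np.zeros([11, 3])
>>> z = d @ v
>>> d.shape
(5, 11, 5)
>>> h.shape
(5, 29)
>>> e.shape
(29, 11)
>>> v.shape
(5, 29)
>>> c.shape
(5, 11, 5)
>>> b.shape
(2,)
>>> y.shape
(29, 29)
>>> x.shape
(2, 5)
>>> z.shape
(5, 11, 29)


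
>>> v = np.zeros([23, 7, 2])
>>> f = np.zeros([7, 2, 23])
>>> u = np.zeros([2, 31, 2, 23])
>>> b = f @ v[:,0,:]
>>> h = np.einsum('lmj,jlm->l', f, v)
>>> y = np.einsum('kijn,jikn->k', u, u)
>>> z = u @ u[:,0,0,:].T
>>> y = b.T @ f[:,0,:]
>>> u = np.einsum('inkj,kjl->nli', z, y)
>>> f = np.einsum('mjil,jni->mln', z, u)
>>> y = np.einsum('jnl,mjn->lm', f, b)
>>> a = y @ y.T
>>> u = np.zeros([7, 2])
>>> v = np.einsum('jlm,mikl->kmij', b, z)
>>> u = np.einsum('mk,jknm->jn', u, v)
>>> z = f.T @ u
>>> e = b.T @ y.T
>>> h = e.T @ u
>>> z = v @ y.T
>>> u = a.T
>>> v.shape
(2, 2, 31, 7)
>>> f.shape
(2, 2, 23)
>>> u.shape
(23, 23)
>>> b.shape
(7, 2, 2)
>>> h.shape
(23, 2, 31)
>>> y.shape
(23, 7)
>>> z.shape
(2, 2, 31, 23)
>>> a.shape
(23, 23)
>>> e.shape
(2, 2, 23)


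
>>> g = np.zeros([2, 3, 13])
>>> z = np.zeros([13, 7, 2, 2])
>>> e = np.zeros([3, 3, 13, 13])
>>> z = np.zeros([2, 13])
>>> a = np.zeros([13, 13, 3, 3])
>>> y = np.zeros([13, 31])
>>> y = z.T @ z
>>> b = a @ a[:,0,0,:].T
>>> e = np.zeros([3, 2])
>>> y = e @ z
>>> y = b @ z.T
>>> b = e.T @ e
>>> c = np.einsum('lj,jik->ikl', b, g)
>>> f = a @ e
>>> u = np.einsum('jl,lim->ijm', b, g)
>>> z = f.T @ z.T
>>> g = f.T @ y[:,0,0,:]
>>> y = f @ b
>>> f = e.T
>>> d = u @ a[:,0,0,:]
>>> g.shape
(2, 3, 13, 2)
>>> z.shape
(2, 3, 13, 2)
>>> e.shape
(3, 2)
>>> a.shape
(13, 13, 3, 3)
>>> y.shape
(13, 13, 3, 2)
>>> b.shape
(2, 2)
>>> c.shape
(3, 13, 2)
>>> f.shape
(2, 3)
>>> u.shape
(3, 2, 13)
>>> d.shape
(3, 2, 3)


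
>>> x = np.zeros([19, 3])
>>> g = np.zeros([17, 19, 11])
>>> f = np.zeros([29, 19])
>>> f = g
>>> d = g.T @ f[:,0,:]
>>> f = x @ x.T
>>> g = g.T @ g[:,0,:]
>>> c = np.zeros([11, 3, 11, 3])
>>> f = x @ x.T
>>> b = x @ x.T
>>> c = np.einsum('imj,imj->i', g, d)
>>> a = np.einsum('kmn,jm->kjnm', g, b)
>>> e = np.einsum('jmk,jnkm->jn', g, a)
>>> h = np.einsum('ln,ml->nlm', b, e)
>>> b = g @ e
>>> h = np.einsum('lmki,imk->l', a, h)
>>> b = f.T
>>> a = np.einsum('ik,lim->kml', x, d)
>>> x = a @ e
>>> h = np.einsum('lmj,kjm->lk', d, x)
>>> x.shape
(3, 11, 19)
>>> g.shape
(11, 19, 11)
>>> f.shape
(19, 19)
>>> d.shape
(11, 19, 11)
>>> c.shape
(11,)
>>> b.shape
(19, 19)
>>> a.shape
(3, 11, 11)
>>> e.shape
(11, 19)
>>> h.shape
(11, 3)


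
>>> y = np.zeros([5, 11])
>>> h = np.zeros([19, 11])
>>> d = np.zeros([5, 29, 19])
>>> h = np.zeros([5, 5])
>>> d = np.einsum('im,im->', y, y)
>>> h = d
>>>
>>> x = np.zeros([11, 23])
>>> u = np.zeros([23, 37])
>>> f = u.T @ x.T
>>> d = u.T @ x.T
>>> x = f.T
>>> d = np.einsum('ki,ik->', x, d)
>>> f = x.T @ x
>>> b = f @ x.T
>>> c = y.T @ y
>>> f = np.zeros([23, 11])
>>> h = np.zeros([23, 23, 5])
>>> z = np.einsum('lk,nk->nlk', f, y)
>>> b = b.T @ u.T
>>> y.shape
(5, 11)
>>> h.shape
(23, 23, 5)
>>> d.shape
()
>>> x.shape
(11, 37)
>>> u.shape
(23, 37)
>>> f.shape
(23, 11)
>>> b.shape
(11, 23)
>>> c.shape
(11, 11)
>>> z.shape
(5, 23, 11)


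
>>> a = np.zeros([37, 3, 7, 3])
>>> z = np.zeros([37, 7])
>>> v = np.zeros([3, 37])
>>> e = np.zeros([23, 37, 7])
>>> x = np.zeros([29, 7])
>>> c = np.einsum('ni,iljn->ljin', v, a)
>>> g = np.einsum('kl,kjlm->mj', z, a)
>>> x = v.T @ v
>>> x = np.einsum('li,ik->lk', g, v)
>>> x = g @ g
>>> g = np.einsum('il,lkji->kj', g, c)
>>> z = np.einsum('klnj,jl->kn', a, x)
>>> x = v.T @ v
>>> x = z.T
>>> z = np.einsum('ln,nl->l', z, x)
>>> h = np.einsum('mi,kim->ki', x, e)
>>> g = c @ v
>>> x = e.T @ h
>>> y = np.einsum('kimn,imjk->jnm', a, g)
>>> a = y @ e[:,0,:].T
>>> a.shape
(37, 3, 23)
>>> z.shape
(37,)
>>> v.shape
(3, 37)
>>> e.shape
(23, 37, 7)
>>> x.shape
(7, 37, 37)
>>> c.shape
(3, 7, 37, 3)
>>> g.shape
(3, 7, 37, 37)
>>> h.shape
(23, 37)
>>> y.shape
(37, 3, 7)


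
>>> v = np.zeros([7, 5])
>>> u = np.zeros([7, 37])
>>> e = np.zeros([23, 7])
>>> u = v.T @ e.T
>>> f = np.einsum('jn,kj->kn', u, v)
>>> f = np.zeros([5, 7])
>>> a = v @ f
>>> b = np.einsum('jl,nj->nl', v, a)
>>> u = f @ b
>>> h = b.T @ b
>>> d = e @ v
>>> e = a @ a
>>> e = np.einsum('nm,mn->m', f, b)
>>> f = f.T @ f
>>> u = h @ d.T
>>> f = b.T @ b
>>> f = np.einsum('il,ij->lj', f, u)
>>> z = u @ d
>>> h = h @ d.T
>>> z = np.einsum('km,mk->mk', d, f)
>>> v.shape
(7, 5)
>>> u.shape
(5, 23)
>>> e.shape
(7,)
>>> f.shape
(5, 23)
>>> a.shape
(7, 7)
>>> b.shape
(7, 5)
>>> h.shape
(5, 23)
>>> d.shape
(23, 5)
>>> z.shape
(5, 23)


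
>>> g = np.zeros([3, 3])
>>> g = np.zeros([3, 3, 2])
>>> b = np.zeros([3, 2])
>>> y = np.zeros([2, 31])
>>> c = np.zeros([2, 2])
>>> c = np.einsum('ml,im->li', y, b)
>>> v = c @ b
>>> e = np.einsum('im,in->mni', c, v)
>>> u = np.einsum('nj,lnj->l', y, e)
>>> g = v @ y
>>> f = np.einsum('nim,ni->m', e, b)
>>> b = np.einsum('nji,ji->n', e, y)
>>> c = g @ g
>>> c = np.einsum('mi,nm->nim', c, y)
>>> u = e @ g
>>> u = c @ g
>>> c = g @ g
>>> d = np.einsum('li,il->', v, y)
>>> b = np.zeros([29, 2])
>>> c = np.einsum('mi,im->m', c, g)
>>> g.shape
(31, 31)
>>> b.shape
(29, 2)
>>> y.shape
(2, 31)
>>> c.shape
(31,)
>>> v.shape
(31, 2)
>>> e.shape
(3, 2, 31)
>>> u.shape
(2, 31, 31)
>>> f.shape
(31,)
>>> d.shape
()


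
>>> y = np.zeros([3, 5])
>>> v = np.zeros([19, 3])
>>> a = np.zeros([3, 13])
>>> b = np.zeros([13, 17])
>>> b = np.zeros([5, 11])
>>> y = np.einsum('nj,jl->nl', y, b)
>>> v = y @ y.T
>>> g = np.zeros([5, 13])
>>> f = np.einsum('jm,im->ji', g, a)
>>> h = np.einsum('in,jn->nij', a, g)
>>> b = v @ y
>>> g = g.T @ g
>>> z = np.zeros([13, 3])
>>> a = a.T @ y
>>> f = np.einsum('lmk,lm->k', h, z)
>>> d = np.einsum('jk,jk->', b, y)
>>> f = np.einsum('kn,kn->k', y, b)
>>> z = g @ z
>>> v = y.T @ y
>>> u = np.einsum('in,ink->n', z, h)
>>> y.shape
(3, 11)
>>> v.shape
(11, 11)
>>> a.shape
(13, 11)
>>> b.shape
(3, 11)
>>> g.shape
(13, 13)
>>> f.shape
(3,)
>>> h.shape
(13, 3, 5)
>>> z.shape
(13, 3)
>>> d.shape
()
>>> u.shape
(3,)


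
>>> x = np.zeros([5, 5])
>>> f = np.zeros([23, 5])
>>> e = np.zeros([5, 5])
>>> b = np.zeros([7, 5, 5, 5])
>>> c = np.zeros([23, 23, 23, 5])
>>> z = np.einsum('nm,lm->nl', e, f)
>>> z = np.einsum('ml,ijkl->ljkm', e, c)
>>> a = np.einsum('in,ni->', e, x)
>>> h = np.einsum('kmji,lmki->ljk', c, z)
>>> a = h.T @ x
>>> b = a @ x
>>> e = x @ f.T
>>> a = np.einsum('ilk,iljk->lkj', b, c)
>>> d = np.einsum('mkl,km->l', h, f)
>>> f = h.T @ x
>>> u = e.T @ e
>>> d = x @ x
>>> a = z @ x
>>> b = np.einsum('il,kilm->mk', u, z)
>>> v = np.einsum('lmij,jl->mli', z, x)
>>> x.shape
(5, 5)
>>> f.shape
(23, 23, 5)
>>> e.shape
(5, 23)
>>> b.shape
(5, 5)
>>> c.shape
(23, 23, 23, 5)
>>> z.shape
(5, 23, 23, 5)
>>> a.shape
(5, 23, 23, 5)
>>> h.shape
(5, 23, 23)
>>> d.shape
(5, 5)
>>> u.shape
(23, 23)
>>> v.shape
(23, 5, 23)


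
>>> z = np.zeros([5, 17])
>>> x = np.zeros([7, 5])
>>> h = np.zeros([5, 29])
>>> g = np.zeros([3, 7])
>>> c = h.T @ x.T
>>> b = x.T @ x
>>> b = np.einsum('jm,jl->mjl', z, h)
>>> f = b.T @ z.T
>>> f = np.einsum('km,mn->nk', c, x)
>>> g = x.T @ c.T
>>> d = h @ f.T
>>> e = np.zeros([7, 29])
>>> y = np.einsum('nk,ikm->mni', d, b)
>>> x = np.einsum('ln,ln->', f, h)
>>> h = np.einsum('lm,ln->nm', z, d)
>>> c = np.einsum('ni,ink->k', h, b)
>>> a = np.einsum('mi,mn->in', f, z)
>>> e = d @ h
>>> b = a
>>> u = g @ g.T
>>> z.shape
(5, 17)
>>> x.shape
()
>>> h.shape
(5, 17)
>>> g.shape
(5, 29)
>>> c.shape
(29,)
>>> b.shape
(29, 17)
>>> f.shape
(5, 29)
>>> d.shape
(5, 5)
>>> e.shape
(5, 17)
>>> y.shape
(29, 5, 17)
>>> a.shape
(29, 17)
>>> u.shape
(5, 5)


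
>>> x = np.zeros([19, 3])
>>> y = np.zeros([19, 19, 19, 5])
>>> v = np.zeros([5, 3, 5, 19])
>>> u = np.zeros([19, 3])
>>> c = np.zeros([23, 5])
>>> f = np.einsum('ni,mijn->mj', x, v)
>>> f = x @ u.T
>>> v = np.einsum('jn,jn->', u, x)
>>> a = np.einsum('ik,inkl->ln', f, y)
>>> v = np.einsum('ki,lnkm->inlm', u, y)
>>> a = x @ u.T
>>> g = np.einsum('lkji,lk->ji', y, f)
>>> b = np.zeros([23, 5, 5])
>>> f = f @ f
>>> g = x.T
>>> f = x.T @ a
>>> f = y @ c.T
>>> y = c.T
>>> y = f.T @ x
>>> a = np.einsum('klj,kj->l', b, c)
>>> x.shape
(19, 3)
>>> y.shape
(23, 19, 19, 3)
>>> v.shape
(3, 19, 19, 5)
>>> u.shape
(19, 3)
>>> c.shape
(23, 5)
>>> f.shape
(19, 19, 19, 23)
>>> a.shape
(5,)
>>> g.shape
(3, 19)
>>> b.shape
(23, 5, 5)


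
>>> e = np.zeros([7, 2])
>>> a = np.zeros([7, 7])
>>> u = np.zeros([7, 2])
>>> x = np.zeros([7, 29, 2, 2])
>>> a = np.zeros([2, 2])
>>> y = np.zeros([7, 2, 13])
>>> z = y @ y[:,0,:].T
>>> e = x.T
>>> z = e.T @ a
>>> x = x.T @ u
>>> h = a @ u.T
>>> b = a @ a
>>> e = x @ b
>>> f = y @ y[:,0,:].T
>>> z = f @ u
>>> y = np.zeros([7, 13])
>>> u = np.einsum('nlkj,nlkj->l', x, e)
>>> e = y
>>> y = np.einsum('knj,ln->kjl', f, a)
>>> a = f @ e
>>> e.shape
(7, 13)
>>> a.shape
(7, 2, 13)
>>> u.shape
(2,)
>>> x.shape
(2, 2, 29, 2)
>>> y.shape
(7, 7, 2)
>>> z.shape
(7, 2, 2)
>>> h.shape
(2, 7)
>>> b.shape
(2, 2)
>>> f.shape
(7, 2, 7)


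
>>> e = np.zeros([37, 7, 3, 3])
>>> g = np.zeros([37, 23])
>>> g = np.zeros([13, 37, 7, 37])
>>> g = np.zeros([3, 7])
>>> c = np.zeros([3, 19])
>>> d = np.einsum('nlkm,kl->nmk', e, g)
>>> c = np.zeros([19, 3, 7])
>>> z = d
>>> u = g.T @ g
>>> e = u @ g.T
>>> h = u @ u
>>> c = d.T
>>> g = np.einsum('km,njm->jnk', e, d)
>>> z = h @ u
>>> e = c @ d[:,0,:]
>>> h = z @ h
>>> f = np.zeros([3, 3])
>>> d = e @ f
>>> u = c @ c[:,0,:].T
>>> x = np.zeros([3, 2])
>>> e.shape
(3, 3, 3)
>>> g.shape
(3, 37, 7)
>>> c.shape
(3, 3, 37)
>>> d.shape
(3, 3, 3)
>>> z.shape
(7, 7)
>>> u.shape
(3, 3, 3)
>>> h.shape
(7, 7)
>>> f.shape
(3, 3)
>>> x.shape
(3, 2)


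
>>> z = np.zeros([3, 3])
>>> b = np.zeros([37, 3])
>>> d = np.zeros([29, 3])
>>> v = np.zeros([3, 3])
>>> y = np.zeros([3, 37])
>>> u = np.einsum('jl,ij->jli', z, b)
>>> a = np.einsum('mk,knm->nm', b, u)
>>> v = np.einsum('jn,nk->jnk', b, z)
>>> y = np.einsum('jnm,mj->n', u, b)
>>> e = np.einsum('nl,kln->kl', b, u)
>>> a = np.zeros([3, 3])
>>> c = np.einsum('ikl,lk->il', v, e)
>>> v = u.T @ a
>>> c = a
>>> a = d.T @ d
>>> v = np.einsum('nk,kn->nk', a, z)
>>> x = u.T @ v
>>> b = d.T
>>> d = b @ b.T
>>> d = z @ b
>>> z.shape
(3, 3)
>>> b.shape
(3, 29)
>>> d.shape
(3, 29)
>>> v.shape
(3, 3)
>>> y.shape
(3,)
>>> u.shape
(3, 3, 37)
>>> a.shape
(3, 3)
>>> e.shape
(3, 3)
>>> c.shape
(3, 3)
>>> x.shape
(37, 3, 3)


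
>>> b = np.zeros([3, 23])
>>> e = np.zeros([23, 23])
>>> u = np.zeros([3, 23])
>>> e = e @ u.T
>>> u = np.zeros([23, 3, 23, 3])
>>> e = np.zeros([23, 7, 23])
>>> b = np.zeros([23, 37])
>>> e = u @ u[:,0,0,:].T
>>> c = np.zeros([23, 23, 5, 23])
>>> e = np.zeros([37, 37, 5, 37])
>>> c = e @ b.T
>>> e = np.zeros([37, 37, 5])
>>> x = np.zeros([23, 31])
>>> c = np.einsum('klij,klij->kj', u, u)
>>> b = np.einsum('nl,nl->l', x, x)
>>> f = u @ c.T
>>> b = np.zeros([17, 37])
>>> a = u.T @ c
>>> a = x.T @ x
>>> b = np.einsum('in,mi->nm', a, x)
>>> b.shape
(31, 23)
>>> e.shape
(37, 37, 5)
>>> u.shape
(23, 3, 23, 3)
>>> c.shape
(23, 3)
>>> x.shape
(23, 31)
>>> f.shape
(23, 3, 23, 23)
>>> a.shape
(31, 31)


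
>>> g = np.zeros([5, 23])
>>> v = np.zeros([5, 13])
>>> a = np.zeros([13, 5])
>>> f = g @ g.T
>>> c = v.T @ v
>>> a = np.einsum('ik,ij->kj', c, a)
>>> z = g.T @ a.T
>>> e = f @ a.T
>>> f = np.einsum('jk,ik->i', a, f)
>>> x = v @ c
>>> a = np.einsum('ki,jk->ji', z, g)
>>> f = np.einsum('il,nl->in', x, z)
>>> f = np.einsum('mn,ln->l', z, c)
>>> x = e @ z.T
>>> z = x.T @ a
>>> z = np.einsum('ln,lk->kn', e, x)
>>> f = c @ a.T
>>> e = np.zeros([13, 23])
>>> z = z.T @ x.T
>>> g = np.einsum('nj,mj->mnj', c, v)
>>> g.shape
(5, 13, 13)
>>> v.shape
(5, 13)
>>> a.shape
(5, 13)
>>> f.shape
(13, 5)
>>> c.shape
(13, 13)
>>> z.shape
(13, 5)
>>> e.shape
(13, 23)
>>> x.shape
(5, 23)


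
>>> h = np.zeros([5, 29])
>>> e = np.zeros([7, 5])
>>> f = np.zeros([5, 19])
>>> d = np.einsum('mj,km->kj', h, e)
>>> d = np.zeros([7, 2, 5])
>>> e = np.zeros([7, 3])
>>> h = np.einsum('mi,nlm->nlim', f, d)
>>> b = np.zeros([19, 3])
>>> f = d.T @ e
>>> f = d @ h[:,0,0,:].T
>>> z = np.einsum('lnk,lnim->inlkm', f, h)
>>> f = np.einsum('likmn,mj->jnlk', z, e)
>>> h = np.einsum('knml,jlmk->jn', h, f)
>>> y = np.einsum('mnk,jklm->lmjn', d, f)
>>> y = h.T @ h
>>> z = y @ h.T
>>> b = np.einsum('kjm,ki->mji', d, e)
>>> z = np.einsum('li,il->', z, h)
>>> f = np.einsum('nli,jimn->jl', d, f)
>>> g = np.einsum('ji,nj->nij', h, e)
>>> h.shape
(3, 2)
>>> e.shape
(7, 3)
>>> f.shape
(3, 2)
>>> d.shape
(7, 2, 5)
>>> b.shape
(5, 2, 3)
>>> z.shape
()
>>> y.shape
(2, 2)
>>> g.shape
(7, 2, 3)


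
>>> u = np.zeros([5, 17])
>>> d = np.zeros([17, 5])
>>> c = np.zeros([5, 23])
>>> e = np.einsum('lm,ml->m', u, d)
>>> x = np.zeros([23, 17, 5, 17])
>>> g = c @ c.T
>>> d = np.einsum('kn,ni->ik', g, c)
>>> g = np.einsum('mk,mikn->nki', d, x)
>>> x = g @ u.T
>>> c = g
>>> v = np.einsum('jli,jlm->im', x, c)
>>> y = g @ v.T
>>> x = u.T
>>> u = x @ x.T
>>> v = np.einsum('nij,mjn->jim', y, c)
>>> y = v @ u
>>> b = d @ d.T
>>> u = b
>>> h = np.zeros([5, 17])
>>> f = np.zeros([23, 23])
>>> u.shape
(23, 23)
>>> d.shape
(23, 5)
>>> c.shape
(17, 5, 17)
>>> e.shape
(17,)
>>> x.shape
(17, 5)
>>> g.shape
(17, 5, 17)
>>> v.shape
(5, 5, 17)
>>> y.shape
(5, 5, 17)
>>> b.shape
(23, 23)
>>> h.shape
(5, 17)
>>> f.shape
(23, 23)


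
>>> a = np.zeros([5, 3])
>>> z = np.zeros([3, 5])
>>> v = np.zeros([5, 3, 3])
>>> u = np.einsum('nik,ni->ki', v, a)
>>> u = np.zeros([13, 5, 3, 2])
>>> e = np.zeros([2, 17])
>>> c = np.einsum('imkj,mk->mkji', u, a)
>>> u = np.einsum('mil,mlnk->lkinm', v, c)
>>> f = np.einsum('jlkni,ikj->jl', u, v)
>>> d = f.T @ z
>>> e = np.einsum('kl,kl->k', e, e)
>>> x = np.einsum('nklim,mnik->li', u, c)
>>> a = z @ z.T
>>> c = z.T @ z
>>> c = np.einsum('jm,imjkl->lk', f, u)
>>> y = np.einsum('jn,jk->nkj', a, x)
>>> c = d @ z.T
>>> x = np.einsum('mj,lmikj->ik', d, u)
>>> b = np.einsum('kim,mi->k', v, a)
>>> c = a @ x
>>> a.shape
(3, 3)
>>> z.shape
(3, 5)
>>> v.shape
(5, 3, 3)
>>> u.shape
(3, 13, 3, 2, 5)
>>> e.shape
(2,)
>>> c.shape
(3, 2)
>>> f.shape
(3, 13)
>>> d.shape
(13, 5)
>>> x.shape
(3, 2)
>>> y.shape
(3, 2, 3)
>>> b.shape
(5,)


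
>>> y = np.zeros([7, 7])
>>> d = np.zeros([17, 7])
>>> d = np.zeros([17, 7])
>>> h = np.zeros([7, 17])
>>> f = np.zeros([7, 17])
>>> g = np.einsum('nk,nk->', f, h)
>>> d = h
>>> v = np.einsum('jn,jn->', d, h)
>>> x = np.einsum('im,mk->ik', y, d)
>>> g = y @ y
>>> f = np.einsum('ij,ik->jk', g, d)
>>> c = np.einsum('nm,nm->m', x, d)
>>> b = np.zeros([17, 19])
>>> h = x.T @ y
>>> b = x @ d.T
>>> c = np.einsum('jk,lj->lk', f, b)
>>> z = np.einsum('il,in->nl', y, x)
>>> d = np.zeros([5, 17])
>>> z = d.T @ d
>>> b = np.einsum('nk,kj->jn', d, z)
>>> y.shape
(7, 7)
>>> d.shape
(5, 17)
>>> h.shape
(17, 7)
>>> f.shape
(7, 17)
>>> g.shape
(7, 7)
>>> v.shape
()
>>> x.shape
(7, 17)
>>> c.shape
(7, 17)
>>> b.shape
(17, 5)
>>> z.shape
(17, 17)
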